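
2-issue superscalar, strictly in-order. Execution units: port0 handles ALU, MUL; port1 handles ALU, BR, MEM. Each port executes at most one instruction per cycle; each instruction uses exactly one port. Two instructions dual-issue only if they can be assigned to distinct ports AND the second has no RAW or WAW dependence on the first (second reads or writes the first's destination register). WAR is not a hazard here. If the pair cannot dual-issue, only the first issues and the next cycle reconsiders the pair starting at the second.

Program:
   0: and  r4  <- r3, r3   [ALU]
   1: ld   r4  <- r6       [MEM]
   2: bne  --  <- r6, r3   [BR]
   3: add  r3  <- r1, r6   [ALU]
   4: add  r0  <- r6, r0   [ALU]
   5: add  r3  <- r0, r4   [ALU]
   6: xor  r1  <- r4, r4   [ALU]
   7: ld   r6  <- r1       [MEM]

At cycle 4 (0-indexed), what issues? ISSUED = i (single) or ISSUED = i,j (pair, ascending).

ISSUED = 5,6

t=0 i0:and ; WAW r4
t=1 i1:ld ; no-port MEM/BR
t=2 i2/i3:bne/add ; dual
t=3 i4:add ; RAW r0
t=4 i5/i6:add/xor ; dual
t=5 i7:ld ; tail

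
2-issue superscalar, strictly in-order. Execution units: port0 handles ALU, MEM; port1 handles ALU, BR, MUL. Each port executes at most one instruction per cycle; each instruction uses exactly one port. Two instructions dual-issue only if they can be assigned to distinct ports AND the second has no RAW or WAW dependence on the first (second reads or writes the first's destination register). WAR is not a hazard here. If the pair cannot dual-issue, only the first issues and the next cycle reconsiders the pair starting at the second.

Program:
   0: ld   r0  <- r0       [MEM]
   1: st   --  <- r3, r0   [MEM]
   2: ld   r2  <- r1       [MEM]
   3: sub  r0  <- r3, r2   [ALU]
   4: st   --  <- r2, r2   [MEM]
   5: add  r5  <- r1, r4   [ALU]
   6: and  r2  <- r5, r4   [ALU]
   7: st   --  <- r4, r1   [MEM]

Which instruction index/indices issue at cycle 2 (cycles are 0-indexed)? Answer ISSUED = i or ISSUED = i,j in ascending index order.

ISSUED = 2

  cy0 -> i0 (ld.MEM) no-port MEM/MEM
  cy1 -> i1 (st.MEM) no-port MEM/MEM
  cy2 -> i2 (ld.MEM) RAW r2
  cy3 -> i3+i4 (sub.ALU+st.MEM) 2-wide
  cy4 -> i5 (add.ALU) RAW r5
  cy5 -> i6+i7 (and.ALU+st.MEM) 2-wide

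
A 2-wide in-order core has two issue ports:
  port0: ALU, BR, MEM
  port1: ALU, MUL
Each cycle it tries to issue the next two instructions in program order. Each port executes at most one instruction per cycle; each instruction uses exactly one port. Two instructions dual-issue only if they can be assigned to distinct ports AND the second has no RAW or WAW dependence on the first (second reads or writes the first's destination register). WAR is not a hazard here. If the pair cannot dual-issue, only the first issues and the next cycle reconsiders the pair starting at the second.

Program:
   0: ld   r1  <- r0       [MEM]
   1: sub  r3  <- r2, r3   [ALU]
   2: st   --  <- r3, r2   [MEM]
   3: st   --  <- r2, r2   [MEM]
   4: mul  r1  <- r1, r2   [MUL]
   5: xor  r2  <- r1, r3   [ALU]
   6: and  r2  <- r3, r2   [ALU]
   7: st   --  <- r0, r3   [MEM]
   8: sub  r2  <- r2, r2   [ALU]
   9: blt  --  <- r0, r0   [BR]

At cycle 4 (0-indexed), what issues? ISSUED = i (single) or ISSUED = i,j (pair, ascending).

  cy0 -> i0/i1 (ld.MEM sub.ALU) dual
  cy1 -> i2 (st.MEM) no-port MEM/MEM
  cy2 -> i3/i4 (st.MEM mul.MUL) dual
  cy3 -> i5 (xor.ALU) RAW+WAW r2
  cy4 -> i6/i7 (and.ALU st.MEM) dual
  cy5 -> i8/i9 (sub.ALU blt.BR) dual

ISSUED = 6,7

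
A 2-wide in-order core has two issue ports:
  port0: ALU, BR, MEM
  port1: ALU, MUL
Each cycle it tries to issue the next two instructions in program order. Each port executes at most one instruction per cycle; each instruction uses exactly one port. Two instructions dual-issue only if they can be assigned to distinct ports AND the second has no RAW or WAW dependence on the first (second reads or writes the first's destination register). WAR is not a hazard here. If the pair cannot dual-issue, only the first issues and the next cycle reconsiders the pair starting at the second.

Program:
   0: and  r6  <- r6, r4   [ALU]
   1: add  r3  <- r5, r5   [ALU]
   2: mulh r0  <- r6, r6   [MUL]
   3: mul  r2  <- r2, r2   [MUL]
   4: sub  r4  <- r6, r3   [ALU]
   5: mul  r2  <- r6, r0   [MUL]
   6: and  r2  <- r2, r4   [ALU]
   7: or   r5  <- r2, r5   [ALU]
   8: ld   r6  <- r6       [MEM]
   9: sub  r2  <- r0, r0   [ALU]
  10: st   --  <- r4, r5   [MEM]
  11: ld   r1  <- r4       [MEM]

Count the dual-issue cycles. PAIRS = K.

[0] i0,i1  and.ALU+add.ALU  -- 2-wide
[1] i2  mulh.MUL  -- no-port MUL/MUL
[2] i3,i4  mul.MUL+sub.ALU  -- 2-wide
[3] i5  mul.MUL  -- RAW+WAW r2
[4] i6  and.ALU  -- RAW r2
[5] i7,i8  or.ALU+ld.MEM  -- 2-wide
[6] i9,i10  sub.ALU+st.MEM  -- 2-wide
[7] i11  ld.MEM  -- tail

PAIRS = 4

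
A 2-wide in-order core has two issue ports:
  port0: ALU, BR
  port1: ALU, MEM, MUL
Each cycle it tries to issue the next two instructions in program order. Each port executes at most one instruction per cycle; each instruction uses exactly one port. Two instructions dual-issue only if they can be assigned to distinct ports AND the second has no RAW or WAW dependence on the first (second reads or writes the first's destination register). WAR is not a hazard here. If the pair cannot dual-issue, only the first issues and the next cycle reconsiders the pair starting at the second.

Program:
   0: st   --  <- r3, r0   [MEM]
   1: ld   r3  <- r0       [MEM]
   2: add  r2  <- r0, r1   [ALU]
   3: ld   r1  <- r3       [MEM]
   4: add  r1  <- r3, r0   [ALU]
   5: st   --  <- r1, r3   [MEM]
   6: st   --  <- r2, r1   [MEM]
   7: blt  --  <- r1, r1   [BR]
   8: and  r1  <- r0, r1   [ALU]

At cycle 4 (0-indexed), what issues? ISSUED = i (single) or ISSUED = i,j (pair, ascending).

ISSUED = 5

#0 head=0: st i0 no-port MEM/MEM
#1 head=1: ld;add i1/i2 pair
#2 head=3: ld i3 WAW r1
#3 head=4: add i4 RAW r1
#4 head=5: st i5 no-port MEM/MEM
#5 head=6: st;blt i6/i7 pair
#6 head=8: and i8 tail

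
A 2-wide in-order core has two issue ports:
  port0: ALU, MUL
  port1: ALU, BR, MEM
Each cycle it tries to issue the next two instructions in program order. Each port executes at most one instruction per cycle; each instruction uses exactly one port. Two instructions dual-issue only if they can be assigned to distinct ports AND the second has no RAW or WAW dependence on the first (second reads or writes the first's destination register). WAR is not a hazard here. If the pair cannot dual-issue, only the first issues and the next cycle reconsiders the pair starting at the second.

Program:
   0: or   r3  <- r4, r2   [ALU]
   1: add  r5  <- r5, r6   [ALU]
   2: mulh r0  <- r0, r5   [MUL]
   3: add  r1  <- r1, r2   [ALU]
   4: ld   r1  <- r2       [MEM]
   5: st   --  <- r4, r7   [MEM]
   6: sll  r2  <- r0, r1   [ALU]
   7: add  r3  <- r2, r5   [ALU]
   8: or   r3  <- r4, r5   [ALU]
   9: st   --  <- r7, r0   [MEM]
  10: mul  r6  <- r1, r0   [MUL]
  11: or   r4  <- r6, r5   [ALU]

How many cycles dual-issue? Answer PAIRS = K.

PAIRS = 4

  cy0 -> i0,i1 (or;add) 2-wide
  cy1 -> i2,i3 (mulh;add) 2-wide
  cy2 -> i4 (ld) no-port MEM/MEM
  cy3 -> i5,i6 (st;sll) 2-wide
  cy4 -> i7 (add) WAW r3
  cy5 -> i8,i9 (or;st) 2-wide
  cy6 -> i10 (mul) RAW r6
  cy7 -> i11 (or) tail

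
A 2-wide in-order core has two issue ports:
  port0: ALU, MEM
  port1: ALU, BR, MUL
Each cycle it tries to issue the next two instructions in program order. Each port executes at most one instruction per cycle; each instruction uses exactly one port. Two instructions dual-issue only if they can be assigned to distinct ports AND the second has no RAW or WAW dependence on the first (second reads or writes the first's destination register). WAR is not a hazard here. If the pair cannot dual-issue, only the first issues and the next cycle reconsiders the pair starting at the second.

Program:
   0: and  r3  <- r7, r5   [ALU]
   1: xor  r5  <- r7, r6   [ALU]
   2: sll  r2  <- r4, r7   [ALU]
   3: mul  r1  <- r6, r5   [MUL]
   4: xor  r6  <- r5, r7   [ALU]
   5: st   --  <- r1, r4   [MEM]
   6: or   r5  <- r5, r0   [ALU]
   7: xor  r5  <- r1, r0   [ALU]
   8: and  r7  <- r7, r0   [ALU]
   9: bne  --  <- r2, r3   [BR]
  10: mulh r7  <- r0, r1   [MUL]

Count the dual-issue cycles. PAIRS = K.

#0 head=0: and.ALU;xor.ALU i0,i1 2-wide
#1 head=2: sll.ALU;mul.MUL i2,i3 2-wide
#2 head=4: xor.ALU;st.MEM i4,i5 2-wide
#3 head=6: or.ALU i6 WAW r5
#4 head=7: xor.ALU;and.ALU i7,i8 2-wide
#5 head=9: bne.BR i9 no-port BR/MUL
#6 head=10: mulh.MUL i10 tail

PAIRS = 4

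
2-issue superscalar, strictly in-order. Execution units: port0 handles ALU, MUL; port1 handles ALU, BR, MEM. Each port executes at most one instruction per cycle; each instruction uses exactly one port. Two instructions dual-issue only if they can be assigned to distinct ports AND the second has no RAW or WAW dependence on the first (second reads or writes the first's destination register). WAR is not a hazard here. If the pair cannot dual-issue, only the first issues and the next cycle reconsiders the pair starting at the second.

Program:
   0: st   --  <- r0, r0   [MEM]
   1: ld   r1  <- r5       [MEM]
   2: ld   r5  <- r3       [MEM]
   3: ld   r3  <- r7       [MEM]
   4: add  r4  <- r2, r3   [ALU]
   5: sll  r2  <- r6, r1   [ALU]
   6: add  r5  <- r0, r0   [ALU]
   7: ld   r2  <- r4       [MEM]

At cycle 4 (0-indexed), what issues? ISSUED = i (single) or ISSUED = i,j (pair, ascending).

ISSUED = 4,5

0. st.MEM @i0  | no-port MEM/MEM
1. ld.MEM @i1  | no-port MEM/MEM
2. ld.MEM @i2  | no-port MEM/MEM
3. ld.MEM @i3  | RAW r3
4. add.ALU;sll.ALU @i4/i5  | dual
5. add.ALU;ld.MEM @i6/i7  | dual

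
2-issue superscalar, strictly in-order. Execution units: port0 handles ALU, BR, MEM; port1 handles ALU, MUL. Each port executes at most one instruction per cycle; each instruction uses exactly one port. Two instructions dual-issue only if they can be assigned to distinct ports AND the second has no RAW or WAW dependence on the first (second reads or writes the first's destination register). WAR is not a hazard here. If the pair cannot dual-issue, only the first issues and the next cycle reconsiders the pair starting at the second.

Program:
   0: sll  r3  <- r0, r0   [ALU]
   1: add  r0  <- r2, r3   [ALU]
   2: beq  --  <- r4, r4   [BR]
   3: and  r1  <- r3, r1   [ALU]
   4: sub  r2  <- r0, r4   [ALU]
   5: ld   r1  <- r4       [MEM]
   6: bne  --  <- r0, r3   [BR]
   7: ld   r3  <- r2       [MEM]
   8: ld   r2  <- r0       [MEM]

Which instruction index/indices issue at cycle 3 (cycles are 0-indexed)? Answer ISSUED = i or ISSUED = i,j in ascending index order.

  cy0 -> i0 (sll.ALU) RAW r3
  cy1 -> i1&i2 (add.ALU beq.BR) 2-wide
  cy2 -> i3&i4 (and.ALU sub.ALU) 2-wide
  cy3 -> i5 (ld.MEM) no-port MEM/BR
  cy4 -> i6 (bne.BR) no-port BR/MEM
  cy5 -> i7 (ld.MEM) no-port MEM/MEM
  cy6 -> i8 (ld.MEM) tail

ISSUED = 5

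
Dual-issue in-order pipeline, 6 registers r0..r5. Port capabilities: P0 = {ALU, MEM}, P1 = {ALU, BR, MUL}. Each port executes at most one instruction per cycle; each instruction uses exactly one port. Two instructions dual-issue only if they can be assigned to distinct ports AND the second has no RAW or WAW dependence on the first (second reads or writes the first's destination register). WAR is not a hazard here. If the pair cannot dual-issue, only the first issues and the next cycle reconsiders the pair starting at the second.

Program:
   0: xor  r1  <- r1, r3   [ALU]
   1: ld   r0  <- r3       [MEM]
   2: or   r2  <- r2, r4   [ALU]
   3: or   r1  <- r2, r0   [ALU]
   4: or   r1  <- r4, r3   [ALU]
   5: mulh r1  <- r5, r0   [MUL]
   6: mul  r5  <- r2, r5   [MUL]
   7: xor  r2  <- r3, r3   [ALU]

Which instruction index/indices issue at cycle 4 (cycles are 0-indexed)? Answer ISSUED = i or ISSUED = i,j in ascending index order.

ISSUED = 5

[0] i0&i1  xor.ALU+ld.MEM  -- pair
[1] i2  or.ALU  -- RAW r2
[2] i3  or.ALU  -- WAW r1
[3] i4  or.ALU  -- WAW r1
[4] i5  mulh.MUL  -- no-port MUL/MUL
[5] i6&i7  mul.MUL+xor.ALU  -- pair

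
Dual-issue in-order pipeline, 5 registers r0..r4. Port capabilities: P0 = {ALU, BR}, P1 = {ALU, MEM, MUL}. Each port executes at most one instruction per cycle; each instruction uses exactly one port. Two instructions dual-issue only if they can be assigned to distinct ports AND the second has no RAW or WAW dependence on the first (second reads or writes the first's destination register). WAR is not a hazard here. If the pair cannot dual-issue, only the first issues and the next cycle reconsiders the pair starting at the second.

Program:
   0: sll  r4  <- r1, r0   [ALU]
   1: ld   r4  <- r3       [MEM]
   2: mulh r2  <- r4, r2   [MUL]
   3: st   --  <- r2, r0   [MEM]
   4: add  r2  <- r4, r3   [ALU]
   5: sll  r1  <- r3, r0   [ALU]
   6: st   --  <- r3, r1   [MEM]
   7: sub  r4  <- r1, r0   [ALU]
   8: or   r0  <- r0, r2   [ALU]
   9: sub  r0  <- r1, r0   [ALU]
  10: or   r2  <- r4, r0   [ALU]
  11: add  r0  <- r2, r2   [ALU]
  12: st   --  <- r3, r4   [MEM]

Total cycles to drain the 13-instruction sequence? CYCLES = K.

0. sll @i0  | WAW r4
1. ld @i1  | no-port MEM/MUL
2. mulh @i2  | no-port MUL/MEM
3. st+add @i3,i4  | pair
4. sll @i5  | RAW r1
5. st+sub @i6,i7  | pair
6. or @i8  | RAW+WAW r0
7. sub @i9  | RAW r0
8. or @i10  | RAW r2
9. add+st @i11,i12  | pair

CYCLES = 10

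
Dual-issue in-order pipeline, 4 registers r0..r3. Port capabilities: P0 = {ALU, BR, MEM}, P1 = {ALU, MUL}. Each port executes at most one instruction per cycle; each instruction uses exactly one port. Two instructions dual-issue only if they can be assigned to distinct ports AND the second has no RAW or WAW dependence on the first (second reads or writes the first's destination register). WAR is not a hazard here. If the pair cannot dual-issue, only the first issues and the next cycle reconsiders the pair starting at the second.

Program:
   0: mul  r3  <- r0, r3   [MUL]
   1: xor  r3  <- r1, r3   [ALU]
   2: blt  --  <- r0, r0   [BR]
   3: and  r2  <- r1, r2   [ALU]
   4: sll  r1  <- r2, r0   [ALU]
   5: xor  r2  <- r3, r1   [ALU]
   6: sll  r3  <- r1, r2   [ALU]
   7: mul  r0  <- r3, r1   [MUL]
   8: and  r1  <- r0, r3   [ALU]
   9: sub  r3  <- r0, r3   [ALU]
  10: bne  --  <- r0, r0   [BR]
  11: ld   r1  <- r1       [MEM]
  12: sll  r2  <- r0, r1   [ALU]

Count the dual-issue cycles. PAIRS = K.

[0] i0  mul.MUL  -- RAW+WAW r3
[1] i1/i2  xor.ALU+blt.BR  -- 2-wide
[2] i3  and.ALU  -- RAW r2
[3] i4  sll.ALU  -- RAW r1
[4] i5  xor.ALU  -- RAW r2
[5] i6  sll.ALU  -- RAW r3
[6] i7  mul.MUL  -- RAW r0
[7] i8/i9  and.ALU+sub.ALU  -- 2-wide
[8] i10  bne.BR  -- no-port BR/MEM
[9] i11  ld.MEM  -- RAW r1
[10] i12  sll.ALU  -- tail

PAIRS = 2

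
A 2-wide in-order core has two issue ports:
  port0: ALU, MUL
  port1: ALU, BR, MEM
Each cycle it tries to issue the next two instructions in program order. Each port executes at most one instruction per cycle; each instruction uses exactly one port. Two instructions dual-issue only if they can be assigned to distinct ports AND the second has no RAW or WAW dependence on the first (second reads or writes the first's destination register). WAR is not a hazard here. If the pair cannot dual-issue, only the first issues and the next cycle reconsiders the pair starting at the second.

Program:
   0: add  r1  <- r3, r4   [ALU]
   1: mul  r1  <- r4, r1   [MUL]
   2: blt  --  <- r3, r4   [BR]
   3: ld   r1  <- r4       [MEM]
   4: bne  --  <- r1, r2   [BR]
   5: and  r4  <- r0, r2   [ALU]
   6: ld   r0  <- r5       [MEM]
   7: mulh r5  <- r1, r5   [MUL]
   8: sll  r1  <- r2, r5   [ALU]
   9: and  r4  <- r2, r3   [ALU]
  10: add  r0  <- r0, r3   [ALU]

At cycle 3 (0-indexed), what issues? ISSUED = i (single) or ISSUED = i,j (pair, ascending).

ISSUED = 4,5

  cy0 -> i0 (add.ALU) RAW+WAW r1
  cy1 -> i1+i2 (mul.MUL+blt.BR) 2-wide
  cy2 -> i3 (ld.MEM) no-port MEM/BR
  cy3 -> i4+i5 (bne.BR+and.ALU) 2-wide
  cy4 -> i6+i7 (ld.MEM+mulh.MUL) 2-wide
  cy5 -> i8+i9 (sll.ALU+and.ALU) 2-wide
  cy6 -> i10 (add.ALU) tail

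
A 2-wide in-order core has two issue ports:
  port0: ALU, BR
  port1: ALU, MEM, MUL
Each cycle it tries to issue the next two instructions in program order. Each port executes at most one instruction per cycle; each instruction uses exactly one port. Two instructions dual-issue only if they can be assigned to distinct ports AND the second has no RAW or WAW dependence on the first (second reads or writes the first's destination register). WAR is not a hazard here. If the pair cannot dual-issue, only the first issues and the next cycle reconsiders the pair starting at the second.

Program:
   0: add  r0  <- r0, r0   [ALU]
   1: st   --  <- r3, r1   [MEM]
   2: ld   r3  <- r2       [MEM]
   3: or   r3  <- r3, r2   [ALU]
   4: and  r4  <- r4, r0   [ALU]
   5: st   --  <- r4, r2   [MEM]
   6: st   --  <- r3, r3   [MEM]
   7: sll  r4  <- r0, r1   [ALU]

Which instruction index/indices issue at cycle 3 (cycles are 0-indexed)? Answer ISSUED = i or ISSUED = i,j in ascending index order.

ISSUED = 5

[0] i0+i1  add/st  -- pair
[1] i2  ld  -- RAW+WAW r3
[2] i3+i4  or/and  -- pair
[3] i5  st  -- no-port MEM/MEM
[4] i6+i7  st/sll  -- pair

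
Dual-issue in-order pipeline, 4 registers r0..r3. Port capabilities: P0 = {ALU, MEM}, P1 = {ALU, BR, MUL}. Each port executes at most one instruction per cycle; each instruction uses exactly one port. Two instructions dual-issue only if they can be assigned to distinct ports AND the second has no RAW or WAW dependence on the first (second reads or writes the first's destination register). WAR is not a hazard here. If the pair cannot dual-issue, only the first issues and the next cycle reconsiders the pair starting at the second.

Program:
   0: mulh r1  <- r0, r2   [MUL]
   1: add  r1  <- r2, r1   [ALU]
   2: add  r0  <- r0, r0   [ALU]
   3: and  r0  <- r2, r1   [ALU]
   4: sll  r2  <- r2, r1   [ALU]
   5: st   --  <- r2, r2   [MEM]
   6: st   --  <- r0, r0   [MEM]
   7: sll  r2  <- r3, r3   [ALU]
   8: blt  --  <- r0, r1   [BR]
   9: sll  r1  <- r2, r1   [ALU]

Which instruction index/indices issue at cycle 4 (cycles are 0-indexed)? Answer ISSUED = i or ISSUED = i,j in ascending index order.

#0 head=0: mulh i0 RAW+WAW r1
#1 head=1: add add i1&i2 2-wide
#2 head=3: and sll i3&i4 2-wide
#3 head=5: st i5 no-port MEM/MEM
#4 head=6: st sll i6&i7 2-wide
#5 head=8: blt sll i8&i9 2-wide

ISSUED = 6,7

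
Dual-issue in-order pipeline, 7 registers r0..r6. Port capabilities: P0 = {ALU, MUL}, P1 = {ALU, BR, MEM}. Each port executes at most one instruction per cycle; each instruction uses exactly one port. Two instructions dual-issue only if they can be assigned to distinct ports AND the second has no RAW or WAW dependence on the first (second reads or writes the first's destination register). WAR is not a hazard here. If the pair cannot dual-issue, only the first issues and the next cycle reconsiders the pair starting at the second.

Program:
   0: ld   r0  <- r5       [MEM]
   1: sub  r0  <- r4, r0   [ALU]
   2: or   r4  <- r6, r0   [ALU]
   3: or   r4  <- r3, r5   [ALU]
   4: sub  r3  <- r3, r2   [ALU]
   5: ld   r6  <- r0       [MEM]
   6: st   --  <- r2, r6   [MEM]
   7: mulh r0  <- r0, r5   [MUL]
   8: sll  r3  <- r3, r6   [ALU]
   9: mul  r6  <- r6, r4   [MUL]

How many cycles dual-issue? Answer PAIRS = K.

PAIRS = 3

#0 head=0: ld i0 RAW+WAW r0
#1 head=1: sub i1 RAW r0
#2 head=2: or i2 WAW r4
#3 head=3: or+sub i3+i4 pair
#4 head=5: ld i5 no-port MEM/MEM
#5 head=6: st+mulh i6+i7 pair
#6 head=8: sll+mul i8+i9 pair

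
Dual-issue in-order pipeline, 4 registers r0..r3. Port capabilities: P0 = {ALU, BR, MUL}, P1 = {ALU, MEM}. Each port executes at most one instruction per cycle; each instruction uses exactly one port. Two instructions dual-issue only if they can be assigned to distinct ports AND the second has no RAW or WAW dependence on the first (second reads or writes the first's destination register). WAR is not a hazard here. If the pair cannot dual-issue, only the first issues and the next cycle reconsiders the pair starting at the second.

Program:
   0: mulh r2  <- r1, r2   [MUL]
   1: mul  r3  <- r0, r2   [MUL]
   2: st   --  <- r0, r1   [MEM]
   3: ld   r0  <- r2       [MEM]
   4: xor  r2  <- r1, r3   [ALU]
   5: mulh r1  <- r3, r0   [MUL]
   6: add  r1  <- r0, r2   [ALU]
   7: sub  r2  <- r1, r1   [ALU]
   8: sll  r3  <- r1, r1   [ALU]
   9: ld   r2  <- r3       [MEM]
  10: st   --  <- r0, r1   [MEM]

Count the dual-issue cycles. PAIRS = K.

PAIRS = 3

t=0 i0:mulh ; no-port MUL/MUL
t=1 i1/i2:mul/st ; pair
t=2 i3/i4:ld/xor ; pair
t=3 i5:mulh ; WAW r1
t=4 i6:add ; RAW r1
t=5 i7/i8:sub/sll ; pair
t=6 i9:ld ; no-port MEM/MEM
t=7 i10:st ; tail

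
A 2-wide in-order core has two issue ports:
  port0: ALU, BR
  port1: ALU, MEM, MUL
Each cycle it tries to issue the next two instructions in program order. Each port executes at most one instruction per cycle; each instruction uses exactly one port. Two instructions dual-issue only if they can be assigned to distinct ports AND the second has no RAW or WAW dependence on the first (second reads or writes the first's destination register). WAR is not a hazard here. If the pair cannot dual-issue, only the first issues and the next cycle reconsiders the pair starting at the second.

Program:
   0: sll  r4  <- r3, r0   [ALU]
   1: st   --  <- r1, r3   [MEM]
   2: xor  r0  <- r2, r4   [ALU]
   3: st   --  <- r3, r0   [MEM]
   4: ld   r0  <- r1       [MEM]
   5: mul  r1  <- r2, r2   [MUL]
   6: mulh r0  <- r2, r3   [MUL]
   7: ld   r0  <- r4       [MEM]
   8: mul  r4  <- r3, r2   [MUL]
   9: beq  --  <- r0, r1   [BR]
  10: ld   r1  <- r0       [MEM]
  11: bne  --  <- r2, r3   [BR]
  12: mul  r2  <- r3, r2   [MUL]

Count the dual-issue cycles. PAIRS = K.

t=0 i0/i1:sll;st ; 2-wide
t=1 i2:xor ; RAW r0
t=2 i3:st ; no-port MEM/MEM
t=3 i4:ld ; no-port MEM/MUL
t=4 i5:mul ; no-port MUL/MUL
t=5 i6:mulh ; no-port MUL/MEM
t=6 i7:ld ; no-port MEM/MUL
t=7 i8/i9:mul;beq ; 2-wide
t=8 i10/i11:ld;bne ; 2-wide
t=9 i12:mul ; tail

PAIRS = 3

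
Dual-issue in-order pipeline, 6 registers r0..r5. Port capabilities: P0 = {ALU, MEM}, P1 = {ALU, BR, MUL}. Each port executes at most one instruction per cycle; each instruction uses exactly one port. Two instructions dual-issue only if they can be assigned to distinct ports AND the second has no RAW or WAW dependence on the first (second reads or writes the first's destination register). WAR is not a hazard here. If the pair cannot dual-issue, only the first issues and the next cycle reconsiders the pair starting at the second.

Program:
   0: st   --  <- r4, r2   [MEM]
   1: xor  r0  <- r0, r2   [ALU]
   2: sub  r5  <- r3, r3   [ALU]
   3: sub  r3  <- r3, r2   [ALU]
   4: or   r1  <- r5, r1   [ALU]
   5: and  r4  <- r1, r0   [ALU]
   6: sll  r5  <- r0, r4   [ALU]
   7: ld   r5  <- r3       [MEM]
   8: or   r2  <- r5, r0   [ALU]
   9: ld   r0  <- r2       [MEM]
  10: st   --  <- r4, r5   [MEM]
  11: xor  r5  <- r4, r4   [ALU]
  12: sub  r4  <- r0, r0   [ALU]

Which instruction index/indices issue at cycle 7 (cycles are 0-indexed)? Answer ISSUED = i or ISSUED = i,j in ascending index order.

ISSUED = 9

t=0 i0&i1:st.MEM xor.ALU ; pair
t=1 i2&i3:sub.ALU sub.ALU ; pair
t=2 i4:or.ALU ; RAW r1
t=3 i5:and.ALU ; RAW r4
t=4 i6:sll.ALU ; WAW r5
t=5 i7:ld.MEM ; RAW r5
t=6 i8:or.ALU ; RAW r2
t=7 i9:ld.MEM ; no-port MEM/MEM
t=8 i10&i11:st.MEM xor.ALU ; pair
t=9 i12:sub.ALU ; tail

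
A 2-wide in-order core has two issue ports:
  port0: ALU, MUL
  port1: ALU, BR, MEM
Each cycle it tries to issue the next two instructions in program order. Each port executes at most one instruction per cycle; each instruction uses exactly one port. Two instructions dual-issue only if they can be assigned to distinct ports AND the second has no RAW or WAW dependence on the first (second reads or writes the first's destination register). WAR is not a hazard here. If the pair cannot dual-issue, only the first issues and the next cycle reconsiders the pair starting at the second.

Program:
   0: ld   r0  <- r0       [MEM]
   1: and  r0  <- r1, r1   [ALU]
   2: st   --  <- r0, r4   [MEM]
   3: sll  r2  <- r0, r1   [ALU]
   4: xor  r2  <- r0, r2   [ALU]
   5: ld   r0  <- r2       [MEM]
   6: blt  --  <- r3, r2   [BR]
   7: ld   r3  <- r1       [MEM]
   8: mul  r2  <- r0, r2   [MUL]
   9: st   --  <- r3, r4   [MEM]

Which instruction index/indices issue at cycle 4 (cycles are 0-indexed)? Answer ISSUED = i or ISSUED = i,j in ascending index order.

ISSUED = 5

c0: i0 ld  WAW r0
c1: i1 and  RAW r0
c2: i2&i3 st;sll  2-wide
c3: i4 xor  RAW r2
c4: i5 ld  no-port MEM/BR
c5: i6 blt  no-port BR/MEM
c6: i7&i8 ld;mul  2-wide
c7: i9 st  tail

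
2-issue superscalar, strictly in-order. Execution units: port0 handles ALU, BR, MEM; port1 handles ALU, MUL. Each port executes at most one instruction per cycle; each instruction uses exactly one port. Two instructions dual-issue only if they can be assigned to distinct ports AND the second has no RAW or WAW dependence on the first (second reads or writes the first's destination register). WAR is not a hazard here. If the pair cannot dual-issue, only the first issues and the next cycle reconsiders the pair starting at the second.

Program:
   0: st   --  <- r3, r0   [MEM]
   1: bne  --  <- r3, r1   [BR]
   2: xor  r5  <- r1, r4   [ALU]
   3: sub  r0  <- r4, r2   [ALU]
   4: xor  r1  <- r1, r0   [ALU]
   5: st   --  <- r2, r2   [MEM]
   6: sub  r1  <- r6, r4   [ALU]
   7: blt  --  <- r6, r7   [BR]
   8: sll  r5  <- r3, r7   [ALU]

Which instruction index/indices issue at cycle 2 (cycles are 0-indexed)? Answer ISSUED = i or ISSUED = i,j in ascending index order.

ISSUED = 3

[0] i0  st  -- no-port MEM/BR
[1] i1/i2  bne+xor  -- pair
[2] i3  sub  -- RAW r0
[3] i4/i5  xor+st  -- pair
[4] i6/i7  sub+blt  -- pair
[5] i8  sll  -- tail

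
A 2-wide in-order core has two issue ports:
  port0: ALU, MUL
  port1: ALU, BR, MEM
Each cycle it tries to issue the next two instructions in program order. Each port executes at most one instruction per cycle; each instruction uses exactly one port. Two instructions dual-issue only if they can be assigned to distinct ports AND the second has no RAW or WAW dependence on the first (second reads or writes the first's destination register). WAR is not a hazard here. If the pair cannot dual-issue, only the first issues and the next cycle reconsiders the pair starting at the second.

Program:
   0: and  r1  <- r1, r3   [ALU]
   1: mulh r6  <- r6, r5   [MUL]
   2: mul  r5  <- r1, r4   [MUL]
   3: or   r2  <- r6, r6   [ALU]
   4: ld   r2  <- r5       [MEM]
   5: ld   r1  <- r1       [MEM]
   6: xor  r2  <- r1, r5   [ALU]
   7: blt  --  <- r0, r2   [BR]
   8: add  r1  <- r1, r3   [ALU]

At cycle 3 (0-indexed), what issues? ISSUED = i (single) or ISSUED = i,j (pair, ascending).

ISSUED = 5

#0 head=0: and.ALU;mulh.MUL i0+i1 pair
#1 head=2: mul.MUL;or.ALU i2+i3 pair
#2 head=4: ld.MEM i4 no-port MEM/MEM
#3 head=5: ld.MEM i5 RAW r1
#4 head=6: xor.ALU i6 RAW r2
#5 head=7: blt.BR;add.ALU i7+i8 pair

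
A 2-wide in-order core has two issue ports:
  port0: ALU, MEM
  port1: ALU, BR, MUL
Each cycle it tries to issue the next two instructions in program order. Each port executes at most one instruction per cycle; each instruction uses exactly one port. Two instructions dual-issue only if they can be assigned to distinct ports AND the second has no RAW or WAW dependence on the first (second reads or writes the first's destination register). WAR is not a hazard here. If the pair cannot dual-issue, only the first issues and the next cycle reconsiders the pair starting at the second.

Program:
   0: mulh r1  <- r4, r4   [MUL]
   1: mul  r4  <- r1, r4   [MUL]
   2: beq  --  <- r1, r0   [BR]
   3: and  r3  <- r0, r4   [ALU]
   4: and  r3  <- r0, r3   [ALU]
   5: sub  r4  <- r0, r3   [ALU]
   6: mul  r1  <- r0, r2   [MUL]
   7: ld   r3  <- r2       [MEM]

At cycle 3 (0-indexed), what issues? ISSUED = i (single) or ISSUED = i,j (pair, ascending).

t=0 i0:mulh ; no-port MUL/MUL
t=1 i1:mul ; no-port MUL/BR
t=2 i2,i3:beq and ; pair
t=3 i4:and ; RAW r3
t=4 i5,i6:sub mul ; pair
t=5 i7:ld ; tail

ISSUED = 4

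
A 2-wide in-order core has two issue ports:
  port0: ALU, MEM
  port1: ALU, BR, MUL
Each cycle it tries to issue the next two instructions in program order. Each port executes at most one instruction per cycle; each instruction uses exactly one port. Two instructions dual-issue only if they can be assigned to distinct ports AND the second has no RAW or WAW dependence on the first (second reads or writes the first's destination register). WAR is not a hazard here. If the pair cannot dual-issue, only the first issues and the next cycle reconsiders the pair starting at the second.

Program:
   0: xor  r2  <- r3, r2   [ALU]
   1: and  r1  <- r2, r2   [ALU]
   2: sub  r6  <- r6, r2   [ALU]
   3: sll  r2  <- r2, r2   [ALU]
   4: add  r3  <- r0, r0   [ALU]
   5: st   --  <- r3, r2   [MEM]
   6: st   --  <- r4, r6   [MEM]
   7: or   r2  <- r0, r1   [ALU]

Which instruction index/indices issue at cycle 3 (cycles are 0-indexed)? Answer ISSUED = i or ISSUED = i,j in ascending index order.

ISSUED = 5

  cy0 -> i0 (xor) RAW r2
  cy1 -> i1&i2 (and sub) 2-wide
  cy2 -> i3&i4 (sll add) 2-wide
  cy3 -> i5 (st) no-port MEM/MEM
  cy4 -> i6&i7 (st or) 2-wide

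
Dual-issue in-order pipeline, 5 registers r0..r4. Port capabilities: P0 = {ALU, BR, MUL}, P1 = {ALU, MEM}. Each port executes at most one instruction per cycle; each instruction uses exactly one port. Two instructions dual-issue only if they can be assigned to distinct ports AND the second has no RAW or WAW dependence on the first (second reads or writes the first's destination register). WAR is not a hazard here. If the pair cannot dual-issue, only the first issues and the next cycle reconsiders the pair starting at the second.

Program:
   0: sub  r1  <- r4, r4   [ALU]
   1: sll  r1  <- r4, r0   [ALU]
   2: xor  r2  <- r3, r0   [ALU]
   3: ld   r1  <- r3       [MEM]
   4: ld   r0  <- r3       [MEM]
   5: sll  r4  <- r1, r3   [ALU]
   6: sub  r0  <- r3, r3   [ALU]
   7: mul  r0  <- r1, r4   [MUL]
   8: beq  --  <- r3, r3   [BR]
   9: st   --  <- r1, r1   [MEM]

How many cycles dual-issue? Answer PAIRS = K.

[0] i0  sub  -- WAW r1
[1] i1+i2  sll xor  -- pair
[2] i3  ld  -- no-port MEM/MEM
[3] i4+i5  ld sll  -- pair
[4] i6  sub  -- WAW r0
[5] i7  mul  -- no-port MUL/BR
[6] i8+i9  beq st  -- pair

PAIRS = 3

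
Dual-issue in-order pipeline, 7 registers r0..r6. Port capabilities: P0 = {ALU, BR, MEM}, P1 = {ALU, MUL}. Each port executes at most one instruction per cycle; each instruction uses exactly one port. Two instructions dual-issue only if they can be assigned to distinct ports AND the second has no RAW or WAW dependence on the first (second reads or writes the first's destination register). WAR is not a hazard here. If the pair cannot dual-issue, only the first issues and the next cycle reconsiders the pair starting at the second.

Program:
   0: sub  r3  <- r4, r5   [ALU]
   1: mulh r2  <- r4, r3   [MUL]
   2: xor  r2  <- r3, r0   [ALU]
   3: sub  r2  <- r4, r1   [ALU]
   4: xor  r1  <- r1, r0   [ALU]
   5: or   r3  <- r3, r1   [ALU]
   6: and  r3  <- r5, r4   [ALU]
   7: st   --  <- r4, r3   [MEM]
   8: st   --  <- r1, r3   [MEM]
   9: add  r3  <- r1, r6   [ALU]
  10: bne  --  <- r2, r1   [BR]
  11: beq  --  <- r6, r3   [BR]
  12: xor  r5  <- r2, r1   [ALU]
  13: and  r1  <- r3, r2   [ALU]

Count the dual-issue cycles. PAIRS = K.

#0 head=0: sub.ALU i0 RAW r3
#1 head=1: mulh.MUL i1 WAW r2
#2 head=2: xor.ALU i2 WAW r2
#3 head=3: sub.ALU xor.ALU i3,i4 2-wide
#4 head=5: or.ALU i5 WAW r3
#5 head=6: and.ALU i6 RAW r3
#6 head=7: st.MEM i7 no-port MEM/MEM
#7 head=8: st.MEM add.ALU i8,i9 2-wide
#8 head=10: bne.BR i10 no-port BR/BR
#9 head=11: beq.BR xor.ALU i11,i12 2-wide
#10 head=13: and.ALU i13 tail

PAIRS = 3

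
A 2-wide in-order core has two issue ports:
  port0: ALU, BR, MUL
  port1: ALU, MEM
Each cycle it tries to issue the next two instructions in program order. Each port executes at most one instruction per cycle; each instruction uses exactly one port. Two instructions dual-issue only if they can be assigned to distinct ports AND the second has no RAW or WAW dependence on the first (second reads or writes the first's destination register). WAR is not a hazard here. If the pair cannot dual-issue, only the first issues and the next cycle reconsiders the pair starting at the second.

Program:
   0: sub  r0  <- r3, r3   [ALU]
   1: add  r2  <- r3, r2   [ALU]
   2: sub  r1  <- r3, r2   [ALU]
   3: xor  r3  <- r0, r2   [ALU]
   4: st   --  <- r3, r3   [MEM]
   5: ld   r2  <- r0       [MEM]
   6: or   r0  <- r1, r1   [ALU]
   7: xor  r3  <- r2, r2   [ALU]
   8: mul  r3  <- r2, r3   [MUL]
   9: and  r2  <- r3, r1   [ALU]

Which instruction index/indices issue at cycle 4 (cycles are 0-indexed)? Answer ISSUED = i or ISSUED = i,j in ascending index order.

  cy0 -> i0&i1 (sub+add) dual
  cy1 -> i2&i3 (sub+xor) dual
  cy2 -> i4 (st) no-port MEM/MEM
  cy3 -> i5&i6 (ld+or) dual
  cy4 -> i7 (xor) RAW+WAW r3
  cy5 -> i8 (mul) RAW r3
  cy6 -> i9 (and) tail

ISSUED = 7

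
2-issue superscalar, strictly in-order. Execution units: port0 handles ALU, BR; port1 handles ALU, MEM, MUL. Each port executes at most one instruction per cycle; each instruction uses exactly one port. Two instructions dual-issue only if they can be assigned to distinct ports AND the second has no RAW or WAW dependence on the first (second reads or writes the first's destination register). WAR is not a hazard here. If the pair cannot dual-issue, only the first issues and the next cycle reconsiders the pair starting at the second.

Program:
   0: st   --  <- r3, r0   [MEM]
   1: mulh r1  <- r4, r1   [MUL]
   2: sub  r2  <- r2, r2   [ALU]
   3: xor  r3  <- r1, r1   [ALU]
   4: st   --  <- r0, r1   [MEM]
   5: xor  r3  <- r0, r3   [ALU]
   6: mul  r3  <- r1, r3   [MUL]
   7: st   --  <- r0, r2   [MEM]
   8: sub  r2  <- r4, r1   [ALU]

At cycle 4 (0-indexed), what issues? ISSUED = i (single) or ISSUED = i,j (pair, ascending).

#0 head=0: st.MEM i0 no-port MEM/MUL
#1 head=1: mulh.MUL sub.ALU i1/i2 pair
#2 head=3: xor.ALU st.MEM i3/i4 pair
#3 head=5: xor.ALU i5 RAW+WAW r3
#4 head=6: mul.MUL i6 no-port MUL/MEM
#5 head=7: st.MEM sub.ALU i7/i8 pair

ISSUED = 6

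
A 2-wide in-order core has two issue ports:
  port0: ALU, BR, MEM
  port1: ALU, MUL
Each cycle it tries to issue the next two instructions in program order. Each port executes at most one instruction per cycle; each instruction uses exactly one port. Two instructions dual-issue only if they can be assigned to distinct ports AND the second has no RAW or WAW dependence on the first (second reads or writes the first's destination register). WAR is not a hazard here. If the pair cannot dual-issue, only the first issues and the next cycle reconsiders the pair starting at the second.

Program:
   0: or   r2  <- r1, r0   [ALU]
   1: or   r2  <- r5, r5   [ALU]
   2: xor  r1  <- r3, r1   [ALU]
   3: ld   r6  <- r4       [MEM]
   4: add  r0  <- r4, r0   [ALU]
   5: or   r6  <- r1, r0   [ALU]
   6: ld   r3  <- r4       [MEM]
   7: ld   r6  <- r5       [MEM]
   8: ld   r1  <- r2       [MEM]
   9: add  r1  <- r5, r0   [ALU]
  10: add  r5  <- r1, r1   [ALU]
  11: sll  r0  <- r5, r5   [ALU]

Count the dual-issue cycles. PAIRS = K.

PAIRS = 3

[0] i0  or  -- WAW r2
[1] i1+i2  or xor  -- pair
[2] i3+i4  ld add  -- pair
[3] i5+i6  or ld  -- pair
[4] i7  ld  -- no-port MEM/MEM
[5] i8  ld  -- WAW r1
[6] i9  add  -- RAW r1
[7] i10  add  -- RAW r5
[8] i11  sll  -- tail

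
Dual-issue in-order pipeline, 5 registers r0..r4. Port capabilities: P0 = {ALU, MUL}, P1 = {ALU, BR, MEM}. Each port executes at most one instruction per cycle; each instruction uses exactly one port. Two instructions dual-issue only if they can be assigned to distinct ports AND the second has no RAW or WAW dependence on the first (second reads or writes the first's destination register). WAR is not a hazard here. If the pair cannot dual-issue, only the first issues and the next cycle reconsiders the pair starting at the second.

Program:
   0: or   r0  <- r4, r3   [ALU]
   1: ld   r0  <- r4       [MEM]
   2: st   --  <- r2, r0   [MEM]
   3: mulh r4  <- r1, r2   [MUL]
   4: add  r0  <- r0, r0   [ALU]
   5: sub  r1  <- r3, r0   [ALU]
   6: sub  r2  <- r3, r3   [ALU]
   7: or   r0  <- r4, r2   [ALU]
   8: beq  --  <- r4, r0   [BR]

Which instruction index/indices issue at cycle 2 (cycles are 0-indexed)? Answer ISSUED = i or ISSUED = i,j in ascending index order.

ISSUED = 2,3

t=0 i0:or ; WAW r0
t=1 i1:ld ; no-port MEM/MEM
t=2 i2&i3:st mulh ; dual
t=3 i4:add ; RAW r0
t=4 i5&i6:sub sub ; dual
t=5 i7:or ; RAW r0
t=6 i8:beq ; tail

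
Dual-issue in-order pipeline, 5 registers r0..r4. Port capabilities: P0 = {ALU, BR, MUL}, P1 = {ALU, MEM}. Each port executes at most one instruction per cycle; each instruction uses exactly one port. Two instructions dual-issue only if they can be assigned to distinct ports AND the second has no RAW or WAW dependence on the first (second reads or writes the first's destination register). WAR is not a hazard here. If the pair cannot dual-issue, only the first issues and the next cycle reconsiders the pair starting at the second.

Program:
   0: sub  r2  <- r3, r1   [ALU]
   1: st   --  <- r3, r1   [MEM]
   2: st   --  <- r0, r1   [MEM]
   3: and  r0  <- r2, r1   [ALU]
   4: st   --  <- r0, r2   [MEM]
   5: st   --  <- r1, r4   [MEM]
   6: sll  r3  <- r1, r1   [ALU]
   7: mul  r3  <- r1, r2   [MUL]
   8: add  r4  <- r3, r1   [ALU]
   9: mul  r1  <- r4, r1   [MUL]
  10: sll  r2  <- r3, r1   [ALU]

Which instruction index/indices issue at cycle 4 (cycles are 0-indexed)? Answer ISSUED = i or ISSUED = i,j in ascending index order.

#0 head=0: sub.ALU/st.MEM i0&i1 pair
#1 head=2: st.MEM/and.ALU i2&i3 pair
#2 head=4: st.MEM i4 no-port MEM/MEM
#3 head=5: st.MEM/sll.ALU i5&i6 pair
#4 head=7: mul.MUL i7 RAW r3
#5 head=8: add.ALU i8 RAW r4
#6 head=9: mul.MUL i9 RAW r1
#7 head=10: sll.ALU i10 tail

ISSUED = 7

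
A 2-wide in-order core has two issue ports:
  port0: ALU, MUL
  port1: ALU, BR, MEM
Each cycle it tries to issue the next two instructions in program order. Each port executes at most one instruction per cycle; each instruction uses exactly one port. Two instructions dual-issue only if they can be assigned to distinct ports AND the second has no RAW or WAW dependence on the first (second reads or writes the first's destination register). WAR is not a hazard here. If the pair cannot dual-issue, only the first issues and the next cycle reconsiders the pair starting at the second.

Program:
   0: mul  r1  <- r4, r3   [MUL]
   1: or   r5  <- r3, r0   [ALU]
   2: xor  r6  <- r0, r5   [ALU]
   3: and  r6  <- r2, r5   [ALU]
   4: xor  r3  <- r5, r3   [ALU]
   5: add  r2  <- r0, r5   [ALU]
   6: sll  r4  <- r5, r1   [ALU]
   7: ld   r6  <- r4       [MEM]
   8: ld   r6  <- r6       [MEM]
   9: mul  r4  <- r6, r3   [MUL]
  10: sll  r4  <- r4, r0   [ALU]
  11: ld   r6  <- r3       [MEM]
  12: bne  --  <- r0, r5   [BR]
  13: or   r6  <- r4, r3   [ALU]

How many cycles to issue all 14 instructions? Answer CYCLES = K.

CYCLES = 9

t=0 i0,i1:mul or ; pair
t=1 i2:xor ; WAW r6
t=2 i3,i4:and xor ; pair
t=3 i5,i6:add sll ; pair
t=4 i7:ld ; no-port MEM/MEM
t=5 i8:ld ; RAW r6
t=6 i9:mul ; RAW+WAW r4
t=7 i10,i11:sll ld ; pair
t=8 i12,i13:bne or ; pair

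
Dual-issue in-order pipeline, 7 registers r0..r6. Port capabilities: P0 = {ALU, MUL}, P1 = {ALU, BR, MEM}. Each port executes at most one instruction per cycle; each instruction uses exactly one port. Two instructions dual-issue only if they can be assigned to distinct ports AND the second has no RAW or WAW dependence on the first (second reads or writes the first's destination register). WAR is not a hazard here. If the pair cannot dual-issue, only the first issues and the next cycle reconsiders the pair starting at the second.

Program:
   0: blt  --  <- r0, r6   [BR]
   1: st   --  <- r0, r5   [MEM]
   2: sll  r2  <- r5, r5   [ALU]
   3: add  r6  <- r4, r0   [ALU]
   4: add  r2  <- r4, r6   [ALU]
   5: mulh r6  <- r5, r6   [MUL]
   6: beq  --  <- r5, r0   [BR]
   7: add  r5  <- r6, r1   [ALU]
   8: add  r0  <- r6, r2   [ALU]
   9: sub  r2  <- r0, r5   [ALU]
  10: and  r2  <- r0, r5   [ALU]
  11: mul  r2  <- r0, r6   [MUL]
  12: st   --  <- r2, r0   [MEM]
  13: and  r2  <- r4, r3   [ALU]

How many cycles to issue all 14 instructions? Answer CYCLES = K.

CYCLES = 10

0. blt @i0  | no-port BR/MEM
1. st;sll @i1/i2  | dual
2. add @i3  | RAW r6
3. add;mulh @i4/i5  | dual
4. beq;add @i6/i7  | dual
5. add @i8  | RAW r0
6. sub @i9  | WAW r2
7. and @i10  | WAW r2
8. mul @i11  | RAW r2
9. st;and @i12/i13  | dual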